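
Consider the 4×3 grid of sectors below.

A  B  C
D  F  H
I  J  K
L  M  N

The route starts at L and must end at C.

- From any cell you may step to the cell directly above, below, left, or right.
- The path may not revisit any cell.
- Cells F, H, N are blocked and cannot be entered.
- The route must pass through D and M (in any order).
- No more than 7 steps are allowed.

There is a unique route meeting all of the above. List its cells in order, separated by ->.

L -> M -> J -> I -> D -> A -> B -> C

The budget equals the shortest possible length, so every move has to be on a shortest route through the required cells.
Route from L: right 1 to M, up 1 to J, left 1 to I, up 2 to A, right 2 to C — 7 moves in all.
Check: all required cells visited; 7 ≤ 7 moves.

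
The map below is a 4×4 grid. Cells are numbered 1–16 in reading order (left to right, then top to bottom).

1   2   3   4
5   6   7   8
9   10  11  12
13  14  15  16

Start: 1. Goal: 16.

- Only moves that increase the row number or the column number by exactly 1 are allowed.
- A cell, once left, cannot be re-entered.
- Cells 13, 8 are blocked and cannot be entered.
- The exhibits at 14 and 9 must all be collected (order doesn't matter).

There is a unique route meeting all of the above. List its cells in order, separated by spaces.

Moves only go right or down, so the column and row indices never decrease.
Route from 1: 2× down (reaching 9), right to 10, down to 14, 2× right (reaching 16) — 6 moves in all.
Check: all required cells visited.

1 5 9 10 14 15 16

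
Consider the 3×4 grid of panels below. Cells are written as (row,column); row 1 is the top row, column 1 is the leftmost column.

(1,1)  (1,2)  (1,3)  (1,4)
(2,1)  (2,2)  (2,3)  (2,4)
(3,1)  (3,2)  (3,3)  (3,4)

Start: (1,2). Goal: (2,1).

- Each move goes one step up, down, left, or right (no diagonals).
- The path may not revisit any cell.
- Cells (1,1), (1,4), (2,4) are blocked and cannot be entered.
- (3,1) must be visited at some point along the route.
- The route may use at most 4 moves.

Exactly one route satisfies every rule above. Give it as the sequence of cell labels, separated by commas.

The budget equals the shortest possible length, so every move has to be on a shortest route through the required cells.
Route from (1,2): down 2 to (3,2), left 1 to (3,1), up 1 to (2,1) — 4 moves in all.
Check: all required cells visited; 4 ≤ 4 moves.

(1,2), (2,2), (3,2), (3,1), (2,1)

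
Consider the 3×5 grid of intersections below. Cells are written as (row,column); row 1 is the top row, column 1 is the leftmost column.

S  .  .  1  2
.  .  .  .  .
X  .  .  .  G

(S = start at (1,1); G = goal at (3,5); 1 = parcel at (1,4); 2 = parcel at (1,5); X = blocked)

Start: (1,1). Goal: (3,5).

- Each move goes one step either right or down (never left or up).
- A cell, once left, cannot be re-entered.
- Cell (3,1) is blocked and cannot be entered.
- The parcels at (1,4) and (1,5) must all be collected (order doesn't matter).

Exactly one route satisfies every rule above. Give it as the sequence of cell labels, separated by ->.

(1,1) -> (1,2) -> (1,3) -> (1,4) -> (1,5) -> (2,5) -> (3,5)

Moves only go right or down, so the column and row indices never decrease.
Route from (1,1): 4× right (reaching (1,5)), 2× down (reaching (3,5)) — 6 moves in all.
Check: all required cells visited.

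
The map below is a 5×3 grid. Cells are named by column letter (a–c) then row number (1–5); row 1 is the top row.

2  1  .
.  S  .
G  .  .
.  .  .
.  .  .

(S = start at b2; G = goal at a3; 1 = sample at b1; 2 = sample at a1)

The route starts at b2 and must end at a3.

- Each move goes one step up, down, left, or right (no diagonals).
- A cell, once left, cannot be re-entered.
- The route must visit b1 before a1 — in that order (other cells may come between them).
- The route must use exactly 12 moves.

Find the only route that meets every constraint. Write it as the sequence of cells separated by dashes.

The waypoints must appear in the order b1, a1, with no cell reused.
Route from b2: down 3 to b5, right 1 to c5, up 4 to c1, left 2 to a1, down 2 to a3 — 12 moves in all.
Check: order respected (1 at step 9, 2 at step 10); 12 moves as required.

b2 - b3 - b4 - b5 - c5 - c4 - c3 - c2 - c1 - b1 - a1 - a2 - a3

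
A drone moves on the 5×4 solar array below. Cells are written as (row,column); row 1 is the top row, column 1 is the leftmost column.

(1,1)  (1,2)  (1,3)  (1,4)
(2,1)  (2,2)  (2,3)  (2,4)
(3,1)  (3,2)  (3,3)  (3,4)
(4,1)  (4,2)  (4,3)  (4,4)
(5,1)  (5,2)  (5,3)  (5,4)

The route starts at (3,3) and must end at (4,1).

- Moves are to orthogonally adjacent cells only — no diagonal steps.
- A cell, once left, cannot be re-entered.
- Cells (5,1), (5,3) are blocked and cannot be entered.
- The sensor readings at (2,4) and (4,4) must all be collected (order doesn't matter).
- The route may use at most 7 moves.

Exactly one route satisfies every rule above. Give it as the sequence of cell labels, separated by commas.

The 7-move cap with required stops at (2,4), (4,4) leaves no slack for detours.
Route from (3,3): up 1 to (2,3), right 1 to (2,4), down 2 to (4,4), left 3 to (4,1) — 7 moves in all.
Check: all required cells visited; 7 ≤ 7 moves.

(3,3), (2,3), (2,4), (3,4), (4,4), (4,3), (4,2), (4,1)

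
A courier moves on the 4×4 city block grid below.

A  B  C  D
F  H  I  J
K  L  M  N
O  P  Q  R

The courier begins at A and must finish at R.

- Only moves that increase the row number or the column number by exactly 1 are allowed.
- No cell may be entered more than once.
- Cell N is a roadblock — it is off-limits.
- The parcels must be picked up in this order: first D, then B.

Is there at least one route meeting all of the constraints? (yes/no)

B lies to the left of D, so going from D to B would need a leftward move — but moves only go right/down, so D cannot be visited before B.

no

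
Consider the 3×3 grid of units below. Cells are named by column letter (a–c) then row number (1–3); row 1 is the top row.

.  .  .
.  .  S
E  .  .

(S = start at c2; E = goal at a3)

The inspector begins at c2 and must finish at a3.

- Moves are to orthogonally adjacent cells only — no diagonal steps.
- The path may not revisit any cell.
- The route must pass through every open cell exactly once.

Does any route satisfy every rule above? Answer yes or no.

no

Colour the cells like a checkerboard: each orthogonal step flips colour, so a Hamiltonian route alternates colours. Here there are 5 cells of one colour and 4 of the other, with start on the opposite colour to the goal — the counts and endpoints can't be arranged into an alternating sequence of length 9, so no Hamiltonian route exists.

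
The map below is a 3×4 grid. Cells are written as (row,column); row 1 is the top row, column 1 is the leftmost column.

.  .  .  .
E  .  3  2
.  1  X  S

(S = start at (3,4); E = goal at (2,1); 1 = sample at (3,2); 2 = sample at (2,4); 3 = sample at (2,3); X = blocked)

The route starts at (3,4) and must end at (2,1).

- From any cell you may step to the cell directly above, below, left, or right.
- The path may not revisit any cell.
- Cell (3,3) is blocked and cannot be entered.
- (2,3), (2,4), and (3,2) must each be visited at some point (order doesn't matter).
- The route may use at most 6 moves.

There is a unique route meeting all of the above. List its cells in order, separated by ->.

The budget equals the shortest possible length, so every move has to be on a shortest route through the required cells.
Route from (3,4): up to (2,4), 2× left (reaching (2,2)), down to (3,2), left to (3,1), up to (2,1) — 6 moves in all.
Check: all required cells visited; 6 ≤ 6 moves.

(3,4) -> (2,4) -> (2,3) -> (2,2) -> (3,2) -> (3,1) -> (2,1)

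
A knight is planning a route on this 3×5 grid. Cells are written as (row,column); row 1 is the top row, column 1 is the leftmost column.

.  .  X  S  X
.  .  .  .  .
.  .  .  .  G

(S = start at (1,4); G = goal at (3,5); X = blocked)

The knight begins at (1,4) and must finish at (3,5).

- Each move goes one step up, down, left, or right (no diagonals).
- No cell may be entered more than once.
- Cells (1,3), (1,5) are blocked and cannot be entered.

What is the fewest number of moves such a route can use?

The Manhattan distance from (1,4) to (3,5) is |1−3| + |4−5| = 3, so at least 3 moves are needed.
A route of 3 moves achieves this: (1,4) → (2,4) → (3,4) → (3,5).
Since 3 matches the lower bound, it is optimal.

3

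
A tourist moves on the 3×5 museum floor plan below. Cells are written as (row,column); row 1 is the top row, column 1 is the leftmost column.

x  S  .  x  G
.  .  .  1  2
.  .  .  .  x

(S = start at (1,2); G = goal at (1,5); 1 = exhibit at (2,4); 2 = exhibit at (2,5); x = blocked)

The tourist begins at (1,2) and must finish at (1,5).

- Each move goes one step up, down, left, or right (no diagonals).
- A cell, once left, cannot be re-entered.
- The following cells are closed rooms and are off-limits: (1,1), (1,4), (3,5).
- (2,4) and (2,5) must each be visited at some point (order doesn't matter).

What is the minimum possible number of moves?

Any route passes through (2,4) and (2,5) in some order between (1,2) and (1,5). Summing Manhattan distances along each leg and taking the cheapest ordering ((1,2) → (2,4) → (2,5) → (1,5)) gives a lower bound of 3 + 1 + 1 = 5 moves.
A route of 5 moves achieves this: (1,2) → (2,2) → (2,3) → (2,4) → (2,5) → (1,5).
Since 5 matches the lower bound, it is optimal.

5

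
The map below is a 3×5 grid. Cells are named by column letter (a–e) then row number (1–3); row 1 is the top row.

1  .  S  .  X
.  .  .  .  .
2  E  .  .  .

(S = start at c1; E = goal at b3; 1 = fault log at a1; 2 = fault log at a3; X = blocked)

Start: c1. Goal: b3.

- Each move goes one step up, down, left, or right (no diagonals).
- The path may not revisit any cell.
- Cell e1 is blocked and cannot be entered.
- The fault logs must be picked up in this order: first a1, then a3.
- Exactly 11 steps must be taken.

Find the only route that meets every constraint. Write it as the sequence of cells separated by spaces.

c1 d1 d2 d3 c3 c2 b2 b1 a1 a2 a3 b3

The waypoints must appear in the order a1, a3, with no cell reused.
Route from c1: right to d1, 2× down (reaching d3), left to c3, up to c2, left to b2, up to b1, left to a1, 2× down (reaching a3), right to b3 — 11 moves in all.
Check: order respected (1 at step 8, 2 at step 10); 11 moves as required.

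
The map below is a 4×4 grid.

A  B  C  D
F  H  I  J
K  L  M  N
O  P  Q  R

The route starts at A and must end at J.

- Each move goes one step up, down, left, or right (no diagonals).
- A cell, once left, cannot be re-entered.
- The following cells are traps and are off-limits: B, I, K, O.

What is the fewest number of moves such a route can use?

The Manhattan distance from A to J is |1−2| + |1−4| = 4, so at least 4 moves are needed.
That bound ignores the blocked cells. Measuring each leg by the fewest moves that actually steer around them (A→J: 6) raises the lower bound to 6.
A route of 6 moves exists: A → F → H → L → M → N → J.
Since 6 matches that lower bound, it is optimal.

6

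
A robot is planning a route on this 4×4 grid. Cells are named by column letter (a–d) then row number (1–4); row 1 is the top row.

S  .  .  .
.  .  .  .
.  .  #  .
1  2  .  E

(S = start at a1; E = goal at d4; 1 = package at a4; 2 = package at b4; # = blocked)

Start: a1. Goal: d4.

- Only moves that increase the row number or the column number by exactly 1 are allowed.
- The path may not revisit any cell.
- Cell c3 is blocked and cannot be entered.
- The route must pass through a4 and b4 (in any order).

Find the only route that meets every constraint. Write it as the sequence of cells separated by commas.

Moves only go right or down, so the column and row indices never decrease.
Route from a1: down 3 to a4, right 3 to d4 — 6 moves in all.
Check: all required cells visited.

a1, a2, a3, a4, b4, c4, d4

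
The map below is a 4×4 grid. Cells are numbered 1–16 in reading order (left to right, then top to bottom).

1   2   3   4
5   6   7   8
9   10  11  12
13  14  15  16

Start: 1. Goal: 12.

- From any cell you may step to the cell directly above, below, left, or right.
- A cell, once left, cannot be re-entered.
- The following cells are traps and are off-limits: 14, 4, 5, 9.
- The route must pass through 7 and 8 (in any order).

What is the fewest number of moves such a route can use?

Any route passes through 7 and 8 in some order between 1 and 12. Summing Manhattan distances along each leg and taking the cheapest ordering (1 → 7 → 8 → 12) gives a lower bound of 3 + 1 + 1 = 5 moves.
A route of 5 moves achieves this: 1 → 2 → 6 → 7 → 8 → 12.
Since 5 matches the lower bound, it is optimal.

5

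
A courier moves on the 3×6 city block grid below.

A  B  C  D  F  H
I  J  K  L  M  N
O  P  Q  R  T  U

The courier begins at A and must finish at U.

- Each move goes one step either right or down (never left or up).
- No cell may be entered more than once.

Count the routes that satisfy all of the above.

21

A right/down-only route from A to U makes exactly 2 down-moves and 5 right-moves in some order.
With no other constraints that would be C(7,2) = 21 routes.
That gives 21 routes.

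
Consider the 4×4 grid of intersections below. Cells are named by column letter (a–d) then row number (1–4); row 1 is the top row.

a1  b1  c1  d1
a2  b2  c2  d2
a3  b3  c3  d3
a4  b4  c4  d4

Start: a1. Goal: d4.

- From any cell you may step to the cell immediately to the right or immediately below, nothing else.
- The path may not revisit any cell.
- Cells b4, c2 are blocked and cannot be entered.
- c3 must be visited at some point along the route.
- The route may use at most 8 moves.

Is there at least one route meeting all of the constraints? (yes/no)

yes

One route that works: a1 → a2 → a3 → b3 → c3 → c4 → d4.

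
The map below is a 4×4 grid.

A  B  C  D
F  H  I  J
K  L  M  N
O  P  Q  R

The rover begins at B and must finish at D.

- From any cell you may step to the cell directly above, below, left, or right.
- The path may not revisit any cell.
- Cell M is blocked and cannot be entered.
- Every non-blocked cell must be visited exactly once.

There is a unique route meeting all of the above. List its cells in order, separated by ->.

Need to visit all 15 open cells exactly once, starting at B and ending at D.
Route from B: left 1 to A, down 1 to F, right 1 to H, down 1 to L, left 1 to K, down 1 to O, right 3 to R, up 2 to J, left 1 to I, up 1 to C, right 1 to D — 14 moves in all.
Check: all 15 open cells covered.

B -> A -> F -> H -> L -> K -> O -> P -> Q -> R -> N -> J -> I -> C -> D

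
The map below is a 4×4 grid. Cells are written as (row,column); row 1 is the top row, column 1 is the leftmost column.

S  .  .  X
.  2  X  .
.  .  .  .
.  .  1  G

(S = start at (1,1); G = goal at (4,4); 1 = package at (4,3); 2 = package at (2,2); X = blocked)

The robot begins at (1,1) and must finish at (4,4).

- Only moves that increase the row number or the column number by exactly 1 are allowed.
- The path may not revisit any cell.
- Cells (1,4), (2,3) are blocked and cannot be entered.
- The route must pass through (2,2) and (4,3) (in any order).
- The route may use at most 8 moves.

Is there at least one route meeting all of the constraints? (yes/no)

One route that works: (1,1) → (2,1) → (2,2) → (3,2) → (4,2) → (4,3) → (4,4).

yes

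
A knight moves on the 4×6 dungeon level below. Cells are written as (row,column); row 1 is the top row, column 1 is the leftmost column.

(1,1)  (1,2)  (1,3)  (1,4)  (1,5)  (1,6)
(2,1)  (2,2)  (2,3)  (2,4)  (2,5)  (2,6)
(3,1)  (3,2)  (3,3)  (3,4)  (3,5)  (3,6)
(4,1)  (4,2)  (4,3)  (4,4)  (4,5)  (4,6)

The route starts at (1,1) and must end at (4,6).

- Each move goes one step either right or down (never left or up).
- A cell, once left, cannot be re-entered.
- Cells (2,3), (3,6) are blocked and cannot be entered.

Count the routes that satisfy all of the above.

A right/down-only route from (1,1) to (4,6) makes exactly 3 down-moves and 5 right-moves in some order.
With no other constraints that would be C(8,3) = 56 routes.
Subtract routes through each blocked cell (inclusion–exclusion for overlaps): − through (2,3): 30 − through (3,6): 21 + through (2,3)&(3,6): 12 → 17.
That gives 17 routes.

17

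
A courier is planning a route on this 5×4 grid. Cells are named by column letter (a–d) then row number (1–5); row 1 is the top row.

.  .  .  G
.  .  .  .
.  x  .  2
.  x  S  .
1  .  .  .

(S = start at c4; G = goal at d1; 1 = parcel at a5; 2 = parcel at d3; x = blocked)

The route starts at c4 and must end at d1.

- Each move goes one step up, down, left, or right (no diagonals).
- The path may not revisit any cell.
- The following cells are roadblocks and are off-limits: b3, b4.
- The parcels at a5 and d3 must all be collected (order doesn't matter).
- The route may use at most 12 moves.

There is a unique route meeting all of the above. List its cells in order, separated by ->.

c4 -> c5 -> b5 -> a5 -> a4 -> a3 -> a2 -> b2 -> c2 -> c3 -> d3 -> d2 -> d1

Any route must reach a5 and d3 and still end at d1 within 12 moves, so the order of the required stops is forced.
Route from c4: down to c5, 2× left (reaching a5), 3× up (reaching a2), 2× right (reaching c2), down to c3, right to d3, 2× up (reaching d1) — 12 moves in all.
Check: all required cells visited; 12 ≤ 12 moves.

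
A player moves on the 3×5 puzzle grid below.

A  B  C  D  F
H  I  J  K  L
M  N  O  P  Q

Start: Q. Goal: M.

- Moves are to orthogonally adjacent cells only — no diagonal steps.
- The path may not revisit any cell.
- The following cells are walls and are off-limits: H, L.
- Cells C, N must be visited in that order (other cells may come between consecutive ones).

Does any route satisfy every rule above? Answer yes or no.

One route that works: Q → P → K → D → C → J → O → N → M.

yes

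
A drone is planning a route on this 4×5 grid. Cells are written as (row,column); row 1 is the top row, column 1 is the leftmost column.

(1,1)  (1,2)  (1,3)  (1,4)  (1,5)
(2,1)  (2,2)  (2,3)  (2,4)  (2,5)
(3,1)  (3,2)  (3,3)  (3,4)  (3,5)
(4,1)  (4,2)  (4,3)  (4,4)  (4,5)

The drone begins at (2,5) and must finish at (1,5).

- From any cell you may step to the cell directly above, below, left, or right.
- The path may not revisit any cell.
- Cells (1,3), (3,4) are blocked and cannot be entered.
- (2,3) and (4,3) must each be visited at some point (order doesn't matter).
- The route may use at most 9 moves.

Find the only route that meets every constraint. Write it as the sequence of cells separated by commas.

(2,5), (3,5), (4,5), (4,4), (4,3), (3,3), (2,3), (2,4), (1,4), (1,5)

Any route must reach (2,3) and (4,3) and still end at (1,5) within 9 moves, so the order of the required stops is forced.
Route from (2,5): down 2 to (4,5), left 2 to (4,3), up 2 to (2,3), right 1 to (2,4), up 1 to (1,4), right 1 to (1,5) — 9 moves in all.
Check: all required cells visited; 9 ≤ 9 moves.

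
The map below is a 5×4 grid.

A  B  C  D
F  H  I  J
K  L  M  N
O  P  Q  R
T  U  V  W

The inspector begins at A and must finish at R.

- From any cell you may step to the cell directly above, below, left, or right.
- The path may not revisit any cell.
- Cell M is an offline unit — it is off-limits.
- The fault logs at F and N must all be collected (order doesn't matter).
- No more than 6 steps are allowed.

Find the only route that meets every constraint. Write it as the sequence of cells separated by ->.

Any route must reach F and N and still end at R within 6 moves, so the order of the required stops is forced.
Route from A: down 1 to F, right 3 to J, down 2 to R — 6 moves in all.
Check: all required cells visited; 6 ≤ 6 moves.

A -> F -> H -> I -> J -> N -> R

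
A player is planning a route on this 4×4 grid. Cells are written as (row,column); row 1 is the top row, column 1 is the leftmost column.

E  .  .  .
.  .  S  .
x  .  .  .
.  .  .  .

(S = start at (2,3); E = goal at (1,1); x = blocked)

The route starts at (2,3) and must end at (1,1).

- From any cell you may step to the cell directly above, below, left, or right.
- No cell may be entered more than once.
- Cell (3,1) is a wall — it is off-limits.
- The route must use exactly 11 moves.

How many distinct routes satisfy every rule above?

Need simple routes of exactly 11 moves from (2,3) to (1,1) (Manhattan distance 3, so 4 moves are spent on a detour and 4 undoing it).
Branch systematically from the start, pruning whenever the remaining move budget drops below the Manhattan distance to (1,1) or differs from it in parity. Grouping the completions by first move — via (1,3): 6; via (3,3): 2; via (2,2): 3 (no valid completion starts via (2,4)) — and summing: 6 + 2 + 3 = 11.
That gives 11 routes.

11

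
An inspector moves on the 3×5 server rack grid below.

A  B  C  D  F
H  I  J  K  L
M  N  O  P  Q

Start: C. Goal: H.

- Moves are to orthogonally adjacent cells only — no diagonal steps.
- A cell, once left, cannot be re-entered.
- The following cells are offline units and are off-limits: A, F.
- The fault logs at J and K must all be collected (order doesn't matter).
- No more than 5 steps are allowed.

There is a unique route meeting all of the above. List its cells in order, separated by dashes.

C - D - K - J - I - H

Any route must reach J and K and still end at H within 5 moves, so the order of the required stops is forced.
Route from C: right to D, down to K, 3× left (reaching H) — 5 moves in all.
Check: all required cells visited; 5 ≤ 5 moves.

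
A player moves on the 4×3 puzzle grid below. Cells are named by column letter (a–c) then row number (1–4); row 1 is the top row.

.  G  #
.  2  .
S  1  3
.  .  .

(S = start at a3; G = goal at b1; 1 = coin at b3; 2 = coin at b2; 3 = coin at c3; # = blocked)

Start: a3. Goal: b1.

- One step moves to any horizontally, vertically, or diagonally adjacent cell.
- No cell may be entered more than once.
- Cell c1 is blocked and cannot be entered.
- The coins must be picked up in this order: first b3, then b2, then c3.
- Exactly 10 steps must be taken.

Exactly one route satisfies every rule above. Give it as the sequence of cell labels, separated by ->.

The waypoints must appear in the order b3, b2, c3, with no cell reused.
Route from a3: down 1 to a4, right 2 to c4, up-left 2 to a2, up 1 to a1, down-right 2 to c3, up 1 to c2, up-left 1 to b1 — 10 moves in all.
Check: order respected (1 at step 4, 2 at step 7, 3 at step 8); 10 moves as required.

a3 -> a4 -> b4 -> c4 -> b3 -> a2 -> a1 -> b2 -> c3 -> c2 -> b1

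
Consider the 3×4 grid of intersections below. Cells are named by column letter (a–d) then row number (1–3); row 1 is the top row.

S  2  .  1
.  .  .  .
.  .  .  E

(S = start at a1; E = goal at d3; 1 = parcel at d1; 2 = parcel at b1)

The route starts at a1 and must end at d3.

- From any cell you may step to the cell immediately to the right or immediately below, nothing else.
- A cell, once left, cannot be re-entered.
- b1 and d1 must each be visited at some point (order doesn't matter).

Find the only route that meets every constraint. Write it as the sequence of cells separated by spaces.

Moves only go right or down, so the column and row indices never decrease.
Route from a1: right 3 to d1, down 2 to d3 — 5 moves in all.
Check: all required cells visited.

a1 b1 c1 d1 d2 d3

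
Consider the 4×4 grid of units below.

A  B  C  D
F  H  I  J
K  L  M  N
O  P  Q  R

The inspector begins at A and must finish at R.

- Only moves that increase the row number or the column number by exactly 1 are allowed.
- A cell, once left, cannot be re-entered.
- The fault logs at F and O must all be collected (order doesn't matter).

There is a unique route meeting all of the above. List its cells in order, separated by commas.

Moves only go right or down, so the column and row indices never decrease.
Route from A: down 3 to O, right 3 to R — 6 moves in all.
Check: all required cells visited.

A, F, K, O, P, Q, R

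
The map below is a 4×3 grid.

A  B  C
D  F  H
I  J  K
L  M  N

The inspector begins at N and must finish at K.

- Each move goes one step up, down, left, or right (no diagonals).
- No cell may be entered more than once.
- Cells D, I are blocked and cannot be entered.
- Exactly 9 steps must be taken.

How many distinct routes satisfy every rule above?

Need simple routes of exactly 9 moves from N to K (Manhattan distance 1, so 4 moves are spent on a detour and 4 undoing it).
No route satisfies every constraint, so the count is 0.

0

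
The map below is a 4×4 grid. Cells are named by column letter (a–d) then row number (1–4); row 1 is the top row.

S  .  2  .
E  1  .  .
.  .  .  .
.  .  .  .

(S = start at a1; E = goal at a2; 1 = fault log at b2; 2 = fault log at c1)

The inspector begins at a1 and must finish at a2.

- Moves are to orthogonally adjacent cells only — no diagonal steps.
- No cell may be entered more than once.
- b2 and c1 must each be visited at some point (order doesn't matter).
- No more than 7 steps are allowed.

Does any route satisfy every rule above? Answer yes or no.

One route that works: a1 → b1 → c1 → c2 → b2 → a2.

yes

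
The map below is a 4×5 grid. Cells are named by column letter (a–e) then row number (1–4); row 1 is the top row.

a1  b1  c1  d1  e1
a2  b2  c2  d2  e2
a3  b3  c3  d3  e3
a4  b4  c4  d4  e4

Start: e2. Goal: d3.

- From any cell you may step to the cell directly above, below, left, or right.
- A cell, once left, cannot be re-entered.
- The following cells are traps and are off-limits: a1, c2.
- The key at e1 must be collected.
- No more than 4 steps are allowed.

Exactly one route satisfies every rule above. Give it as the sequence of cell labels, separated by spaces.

e2 e1 d1 d2 d3

The 4-move cap with required stops at e1 leaves no slack for detours.
Route from e2: up to e1, left to d1, 2× down (reaching d3) — 4 moves in all.
Check: all required cells visited; 4 ≤ 4 moves.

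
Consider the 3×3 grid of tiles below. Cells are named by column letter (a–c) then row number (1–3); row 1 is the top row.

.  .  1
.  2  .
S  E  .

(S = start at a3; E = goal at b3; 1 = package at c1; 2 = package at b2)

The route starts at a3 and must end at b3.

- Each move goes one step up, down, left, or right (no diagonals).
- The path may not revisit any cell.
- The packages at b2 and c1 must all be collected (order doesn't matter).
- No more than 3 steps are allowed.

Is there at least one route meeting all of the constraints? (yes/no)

Even ignoring the no-revisit rule, getting from a3 to b3, taking the cheapest ordering a3 → c1 → b2 → b3 needs at least 4 + 2 + 1 = 7 moves (Manhattan distance per leg), which exceeds the 3-move limit.

no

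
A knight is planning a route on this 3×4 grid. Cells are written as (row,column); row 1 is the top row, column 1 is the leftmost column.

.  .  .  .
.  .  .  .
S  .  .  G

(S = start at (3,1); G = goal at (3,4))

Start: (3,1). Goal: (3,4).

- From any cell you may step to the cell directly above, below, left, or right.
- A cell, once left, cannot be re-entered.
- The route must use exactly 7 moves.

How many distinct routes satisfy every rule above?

Need simple routes of exactly 7 moves from (3,1) to (3,4) (Manhattan distance 3, so 2 moves are spent on a detour and 2 undoing it).
Branch systematically from the start, pruning whenever the remaining move budget drops below the Manhattan distance to (3,4) or differs from it in parity. Grouping the completions by first move — via (2,1): 11; via (3,2): 5 — and summing: 11 + 5 = 16.
That gives 16 routes.

16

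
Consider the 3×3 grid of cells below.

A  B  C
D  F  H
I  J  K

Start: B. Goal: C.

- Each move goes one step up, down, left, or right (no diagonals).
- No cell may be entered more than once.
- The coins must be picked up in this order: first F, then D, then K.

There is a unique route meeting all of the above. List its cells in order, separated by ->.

The waypoints must appear in the order F, D, K, with no cell reused.
Route from B: down to F, left to D, down to I, 2× right (reaching K), 2× up (reaching C) — 7 moves in all.
Check: order respected (F at step 1, D at step 2, K at step 5).

B -> F -> D -> I -> J -> K -> H -> C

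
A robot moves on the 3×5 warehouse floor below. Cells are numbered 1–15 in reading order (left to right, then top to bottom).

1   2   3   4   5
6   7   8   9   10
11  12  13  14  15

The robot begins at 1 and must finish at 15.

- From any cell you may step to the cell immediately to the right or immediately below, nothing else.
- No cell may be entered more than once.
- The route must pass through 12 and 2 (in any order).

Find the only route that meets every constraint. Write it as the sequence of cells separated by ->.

1 -> 2 -> 7 -> 12 -> 13 -> 14 -> 15

Moves only go right or down, so the column and row indices never decrease.
Route from 1: right to 2, 2× down (reaching 12), 3× right (reaching 15) — 6 moves in all.
Check: all required cells visited.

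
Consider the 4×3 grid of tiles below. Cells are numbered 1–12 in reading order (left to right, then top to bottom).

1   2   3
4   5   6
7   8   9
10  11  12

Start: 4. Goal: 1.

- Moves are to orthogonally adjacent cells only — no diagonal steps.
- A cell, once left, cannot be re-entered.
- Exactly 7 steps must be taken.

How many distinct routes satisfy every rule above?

Need simple routes of exactly 7 moves from 4 to 1 (Manhattan distance 1, so 3 moves are spent on a detour and 3 undoing it).
Enumerating: 4 7 10 11 8 5 2 1 | 4 7 8 5 6 3 2 1 | 4 7 8 9 6 3 2 1 | 4 7 8 9 6 5 2 1 | 4 5 8 9 6 3 2 1.
That gives 5 routes.

5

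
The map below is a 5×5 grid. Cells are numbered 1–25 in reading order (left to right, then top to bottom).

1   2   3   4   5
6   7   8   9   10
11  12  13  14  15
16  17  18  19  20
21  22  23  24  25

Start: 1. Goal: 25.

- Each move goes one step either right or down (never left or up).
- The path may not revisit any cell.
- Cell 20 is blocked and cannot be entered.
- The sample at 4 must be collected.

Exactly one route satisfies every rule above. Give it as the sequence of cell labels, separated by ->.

1 -> 2 -> 3 -> 4 -> 9 -> 14 -> 19 -> 24 -> 25

Moves only go right or down, so the column and row indices never decrease.
Route from 1: 3× right (reaching 4), 4× down (reaching 24), right to 25 — 8 moves in all.
Check: all required cells visited.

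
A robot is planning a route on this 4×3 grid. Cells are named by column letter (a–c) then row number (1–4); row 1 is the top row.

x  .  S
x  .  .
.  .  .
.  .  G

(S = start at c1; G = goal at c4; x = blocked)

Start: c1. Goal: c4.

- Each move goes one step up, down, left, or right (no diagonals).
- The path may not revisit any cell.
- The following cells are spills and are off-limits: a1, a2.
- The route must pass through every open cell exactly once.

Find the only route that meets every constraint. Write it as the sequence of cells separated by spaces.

Need to visit all 10 open cells exactly once, starting at c1 and ending at c4.
Cell b1 has only two open neighbours (b2 and c1), so the path must pass straight through it: one of those is the cell it's entered from and the other is where it exits.
Route from c1: left to b1, down to b2, right to c2, down to c3, 2× left (reaching a3), down to a4, 2× right (reaching c4) — 9 moves in all.
Check: all 10 open cells covered.

c1 b1 b2 c2 c3 b3 a3 a4 b4 c4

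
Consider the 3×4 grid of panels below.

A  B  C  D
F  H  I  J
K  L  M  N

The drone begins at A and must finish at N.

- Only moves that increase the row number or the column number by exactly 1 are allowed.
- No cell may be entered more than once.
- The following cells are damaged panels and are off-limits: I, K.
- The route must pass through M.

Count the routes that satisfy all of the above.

A right/down-only route from A to N makes exactly 2 down-moves and 3 right-moves in some order.
With no other constraints that would be C(5,2) = 10 routes.
Split at M and multiply the segment counts (each segment already excludes blocked cells): A→M: 2; M→N: 1; product = 2.
That gives 2 routes.

2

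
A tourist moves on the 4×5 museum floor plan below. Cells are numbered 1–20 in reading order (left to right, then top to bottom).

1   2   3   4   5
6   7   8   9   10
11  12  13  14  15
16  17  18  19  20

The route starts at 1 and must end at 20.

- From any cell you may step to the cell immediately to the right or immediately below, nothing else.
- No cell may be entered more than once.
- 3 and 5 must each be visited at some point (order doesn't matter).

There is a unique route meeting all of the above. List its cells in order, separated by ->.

1 -> 2 -> 3 -> 4 -> 5 -> 10 -> 15 -> 20

Moves only go right or down, so the column and row indices never decrease.
Route from 1: right 4 to 5, down 3 to 20 — 7 moves in all.
Check: all required cells visited.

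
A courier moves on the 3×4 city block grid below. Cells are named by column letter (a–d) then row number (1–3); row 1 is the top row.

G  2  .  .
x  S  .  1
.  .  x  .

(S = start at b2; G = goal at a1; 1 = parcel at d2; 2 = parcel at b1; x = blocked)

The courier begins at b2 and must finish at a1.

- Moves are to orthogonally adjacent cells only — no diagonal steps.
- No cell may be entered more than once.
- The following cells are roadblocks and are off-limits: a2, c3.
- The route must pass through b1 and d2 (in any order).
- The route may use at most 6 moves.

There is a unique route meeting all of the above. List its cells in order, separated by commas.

b2, c2, d2, d1, c1, b1, a1

The budget equals the shortest possible length, so every move has to be on a shortest route through the required cells.
Route from b2: 2× right (reaching d2), up to d1, 3× left (reaching a1) — 6 moves in all.
Check: all required cells visited; 6 ≤ 6 moves.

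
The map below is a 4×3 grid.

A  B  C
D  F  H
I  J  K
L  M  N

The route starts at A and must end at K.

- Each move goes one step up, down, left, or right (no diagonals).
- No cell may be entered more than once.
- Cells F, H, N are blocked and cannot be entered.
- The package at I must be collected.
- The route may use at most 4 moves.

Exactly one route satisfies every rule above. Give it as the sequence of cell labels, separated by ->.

A -> D -> I -> J -> K

The 4-move cap with required stops at I leaves no slack for detours.
Route from A: 2× down (reaching I), 2× right (reaching K) — 4 moves in all.
Check: all required cells visited; 4 ≤ 4 moves.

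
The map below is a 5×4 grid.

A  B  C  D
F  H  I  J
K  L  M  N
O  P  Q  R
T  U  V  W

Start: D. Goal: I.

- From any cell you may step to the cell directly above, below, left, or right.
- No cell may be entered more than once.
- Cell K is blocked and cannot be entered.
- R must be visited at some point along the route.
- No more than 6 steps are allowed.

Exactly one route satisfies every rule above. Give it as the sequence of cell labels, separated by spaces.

D J N R Q M I

Any route must reach R and still end at I within 6 moves, so the order of the required stops is forced.
Route from D: down 3 to R, left 1 to Q, up 2 to I — 6 moves in all.
Check: all required cells visited; 6 ≤ 6 moves.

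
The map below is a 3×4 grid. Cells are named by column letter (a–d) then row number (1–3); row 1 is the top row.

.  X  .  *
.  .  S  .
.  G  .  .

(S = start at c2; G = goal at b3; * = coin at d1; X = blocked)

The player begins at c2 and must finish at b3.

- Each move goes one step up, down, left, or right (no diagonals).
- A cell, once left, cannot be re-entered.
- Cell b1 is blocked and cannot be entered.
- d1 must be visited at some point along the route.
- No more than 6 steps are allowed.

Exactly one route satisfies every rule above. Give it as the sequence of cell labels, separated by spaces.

c2 c1 d1 d2 d3 c3 b3

Any route must reach d1 and still end at b3 within 6 moves, so the order of the required stops is forced.
Route from c2: up to c1, right to d1, 2× down (reaching d3), 2× left (reaching b3) — 6 moves in all.
Check: all required cells visited; 6 ≤ 6 moves.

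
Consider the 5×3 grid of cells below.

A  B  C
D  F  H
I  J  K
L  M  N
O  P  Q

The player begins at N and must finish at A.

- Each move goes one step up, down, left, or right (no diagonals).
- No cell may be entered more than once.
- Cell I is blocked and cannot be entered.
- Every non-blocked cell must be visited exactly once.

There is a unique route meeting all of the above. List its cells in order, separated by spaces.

N Q P O L M J K H C B F D A

Need to visit all 14 open cells exactly once, starting at N and ending at A.
Route from N: down 1 to Q, left 2 to O, up 1 to L, right 1 to M, up 1 to J, right 1 to K, up 2 to C, left 1 to B, down 1 to F, left 1 to D, up 1 to A — 13 moves in all.
Check: all 14 open cells covered.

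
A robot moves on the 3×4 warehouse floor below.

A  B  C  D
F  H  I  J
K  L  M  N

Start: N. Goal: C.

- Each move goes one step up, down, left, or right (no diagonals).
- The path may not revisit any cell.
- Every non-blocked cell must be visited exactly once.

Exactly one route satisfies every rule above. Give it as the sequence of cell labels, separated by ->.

N -> M -> L -> K -> F -> A -> B -> H -> I -> J -> D -> C

Need to visit all 12 open cells exactly once, starting at N and ending at C.
Cell K has only two open neighbours (F and L), so the path must pass straight through it: one of those is the cell it's entered from and the other is where it exits.
Route from N: 3× left (reaching K), 2× up (reaching A), right to B, down to H, 2× right (reaching J), up to D, left to C — 11 moves in all.
Check: all 12 open cells covered.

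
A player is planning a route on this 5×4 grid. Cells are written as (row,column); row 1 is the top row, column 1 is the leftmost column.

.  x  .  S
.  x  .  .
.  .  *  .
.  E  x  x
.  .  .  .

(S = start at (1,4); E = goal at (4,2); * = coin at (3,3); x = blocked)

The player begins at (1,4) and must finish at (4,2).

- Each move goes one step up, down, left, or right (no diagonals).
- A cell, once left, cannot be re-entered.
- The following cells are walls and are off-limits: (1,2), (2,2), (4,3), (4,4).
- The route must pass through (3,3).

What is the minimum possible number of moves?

Any route passes through (3,3) somewhere between (1,4) and (4,2). Summing Manhattan distances along the two legs ((1,4) → (3,3) → (4,2)) gives a lower bound of 3 + 2 = 5 moves.
A route of 5 moves achieves this: (1,4) → (2,4) → (3,4) → (3,3) → (3,2) → (4,2).
Since 5 matches the lower bound, it is optimal.

5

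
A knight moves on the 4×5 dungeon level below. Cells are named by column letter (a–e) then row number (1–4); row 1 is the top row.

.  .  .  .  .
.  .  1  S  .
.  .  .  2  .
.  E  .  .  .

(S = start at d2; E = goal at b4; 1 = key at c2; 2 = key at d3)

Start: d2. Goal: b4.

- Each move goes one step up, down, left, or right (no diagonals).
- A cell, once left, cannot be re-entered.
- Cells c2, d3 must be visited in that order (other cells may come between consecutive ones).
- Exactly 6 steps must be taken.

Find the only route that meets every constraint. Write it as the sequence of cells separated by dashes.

d2 - c2 - c3 - d3 - d4 - c4 - b4

The waypoints must appear in the order c2, d3, with no cell reused.
Route from d2: left 1 to c2, down 1 to c3, right 1 to d3, down 1 to d4, left 2 to b4 — 6 moves in all.
Check: order respected (1 at step 1, 2 at step 3); 6 moves as required.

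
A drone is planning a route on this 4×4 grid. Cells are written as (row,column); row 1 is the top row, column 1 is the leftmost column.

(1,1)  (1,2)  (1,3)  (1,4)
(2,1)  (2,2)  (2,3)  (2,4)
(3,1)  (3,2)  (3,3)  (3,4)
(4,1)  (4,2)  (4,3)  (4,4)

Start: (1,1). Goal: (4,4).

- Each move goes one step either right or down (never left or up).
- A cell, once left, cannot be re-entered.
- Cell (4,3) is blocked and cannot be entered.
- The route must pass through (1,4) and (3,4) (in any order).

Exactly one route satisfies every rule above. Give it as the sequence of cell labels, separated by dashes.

(1,1) - (1,2) - (1,3) - (1,4) - (2,4) - (3,4) - (4,4)

Moves only go right or down, so the column and row indices never decrease.
Route from (1,1): 3× right (reaching (1,4)), 3× down (reaching (4,4)) — 6 moves in all.
Check: all required cells visited.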